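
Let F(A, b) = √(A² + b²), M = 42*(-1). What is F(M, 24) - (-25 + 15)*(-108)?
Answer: -1080 + 6*√65 ≈ -1031.6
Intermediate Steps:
M = -42
F(M, 24) - (-25 + 15)*(-108) = √((-42)² + 24²) - (-25 + 15)*(-108) = √(1764 + 576) - (-10)*(-108) = √2340 - 1*1080 = 6*√65 - 1080 = -1080 + 6*√65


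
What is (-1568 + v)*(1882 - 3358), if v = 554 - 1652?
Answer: 3935016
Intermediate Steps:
v = -1098
(-1568 + v)*(1882 - 3358) = (-1568 - 1098)*(1882 - 3358) = -2666*(-1476) = 3935016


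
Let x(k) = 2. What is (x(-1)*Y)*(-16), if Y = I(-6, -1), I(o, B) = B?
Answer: 32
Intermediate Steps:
Y = -1
(x(-1)*Y)*(-16) = (2*(-1))*(-16) = -2*(-16) = 32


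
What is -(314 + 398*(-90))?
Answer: 35506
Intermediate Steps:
-(314 + 398*(-90)) = -(314 - 35820) = -1*(-35506) = 35506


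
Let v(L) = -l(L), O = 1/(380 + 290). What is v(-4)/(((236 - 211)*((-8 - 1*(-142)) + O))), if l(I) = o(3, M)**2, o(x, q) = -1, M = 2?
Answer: -134/448905 ≈ -0.00029850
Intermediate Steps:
O = 1/670 ≈ 0.0014925
l(I) = 1 (l(I) = (-1)**2 = 1)
v(L) = -1 (v(L) = -1*1 = -1)
v(-4)/(((236 - 211)*((-8 - 1*(-142)) + O))) = -1/((236 - 211)*((-8 - 1*(-142)) + 1/670)) = -1/(25*((-8 + 142) + 1/670)) = -1/(25*(134 + 1/670)) = -1/(25*(89781/670)) = -1/448905/134 = -1*134/448905 = -134/448905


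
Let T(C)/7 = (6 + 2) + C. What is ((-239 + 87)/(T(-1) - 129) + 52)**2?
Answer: 290521/100 ≈ 2905.2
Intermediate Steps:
T(C) = 56 + 7*C (T(C) = 7*((6 + 2) + C) = 7*(8 + C) = 56 + 7*C)
((-239 + 87)/(T(-1) - 129) + 52)**2 = ((-239 + 87)/((56 + 7*(-1)) - 129) + 52)**2 = (-152/((56 - 7) - 129) + 52)**2 = (-152/(49 - 129) + 52)**2 = (-152/(-80) + 52)**2 = (-152*(-1/80) + 52)**2 = (19/10 + 52)**2 = (539/10)**2 = 290521/100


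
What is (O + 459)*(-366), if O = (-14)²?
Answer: -239730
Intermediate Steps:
O = 196
(O + 459)*(-366) = (196 + 459)*(-366) = 655*(-366) = -239730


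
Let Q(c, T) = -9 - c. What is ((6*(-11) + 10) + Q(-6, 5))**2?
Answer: 3481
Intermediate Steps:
((6*(-11) + 10) + Q(-6, 5))**2 = ((6*(-11) + 10) + (-9 - 1*(-6)))**2 = ((-66 + 10) + (-9 + 6))**2 = (-56 - 3)**2 = (-59)**2 = 3481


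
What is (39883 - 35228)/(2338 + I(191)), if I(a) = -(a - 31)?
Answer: 4655/2178 ≈ 2.1373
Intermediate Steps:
I(a) = 31 - a (I(a) = -(-31 + a) = 31 - a)
(39883 - 35228)/(2338 + I(191)) = (39883 - 35228)/(2338 + (31 - 1*191)) = 4655/(2338 + (31 - 191)) = 4655/(2338 - 160) = 4655/2178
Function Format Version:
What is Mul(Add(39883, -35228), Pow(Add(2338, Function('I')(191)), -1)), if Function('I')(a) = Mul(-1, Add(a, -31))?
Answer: Rational(4655, 2178) ≈ 2.1373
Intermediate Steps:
Function('I')(a) = Add(31, Mul(-1, a)) (Function('I')(a) = Mul(-1, Add(-31, a)) = Add(31, Mul(-1, a)))
Mul(Add(39883, -35228), Pow(Add(2338, Function('I')(191)), -1)) = Mul(Add(39883, -35228), Pow(Add(2338, Add(31, Mul(-1, 191))), -1)) = Mul(4655, Pow(Add(2338, Add(31, -191)), -1)) = Mul(4655, Pow(Add(2338, -160), -1)) = Mul(4655, Pow(2178, -1)) = Mul(4655, Rational(1, 2178)) = Rational(4655, 2178)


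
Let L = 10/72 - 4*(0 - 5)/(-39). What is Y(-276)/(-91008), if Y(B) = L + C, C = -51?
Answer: 24043/42591744 ≈ 0.00056450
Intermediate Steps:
L = -175/468 (L = 10*(1/72) - 4*(-5)*(-1/39) = 5/36 + 20*(-1/39) = 5/36 - 20/39 = -175/468 ≈ -0.37393)
Y(B) = -24043/468 (Y(B) = -175/468 - 51 = -24043/468)
Y(-276)/(-91008) = -24043/468/(-91008) = -24043/468*(-1/91008) = 24043/42591744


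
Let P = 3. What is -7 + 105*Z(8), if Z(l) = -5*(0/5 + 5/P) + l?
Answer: -42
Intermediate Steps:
Z(l) = -25/3 + l (Z(l) = -5*(0/5 + 5/3) + l = -5*(0*(1/5) + 5*(1/3)) + l = -5*(0 + 5/3) + l = -5*5/3 + l = -25/3 + l)
-7 + 105*Z(8) = -7 + 105*(-25/3 + 8) = -7 + 105*(-1/3) = -7 - 35 = -42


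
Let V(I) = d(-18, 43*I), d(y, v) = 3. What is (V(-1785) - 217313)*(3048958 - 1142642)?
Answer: -414261529960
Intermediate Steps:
V(I) = 3
(V(-1785) - 217313)*(3048958 - 1142642) = (3 - 217313)*(3048958 - 1142642) = -217310*1906316 = -414261529960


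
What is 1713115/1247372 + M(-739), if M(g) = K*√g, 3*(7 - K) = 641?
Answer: 1713115/1247372 - 620*I*√739/3 ≈ 1.3734 - 5618.1*I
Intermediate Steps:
K = -620/3 (K = 7 - ⅓*641 = 7 - 641/3 = -620/3 ≈ -206.67)
M(g) = -620*√g/3
1713115/1247372 + M(-739) = 1713115/1247372 - 620*I*√739/3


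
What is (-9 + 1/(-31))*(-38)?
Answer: 10640/31 ≈ 343.23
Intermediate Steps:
(-9 + 1/(-31))*(-38) = (-9 - 1/31)*(-38) = -280/31*(-38) = 10640/31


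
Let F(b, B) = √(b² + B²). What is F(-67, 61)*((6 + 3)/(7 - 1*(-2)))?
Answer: √8210 ≈ 90.609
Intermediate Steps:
F(b, B) = √(B² + b²)
F(-67, 61)*((6 + 3)/(7 - 1*(-2))) = √(61² + (-67)²)*((6 + 3)/(7 - 1*(-2))) = √(3721 + 4489)*(9/(7 + 2)) = √8210*(9/9) = √8210*(9*(⅑)) = √8210*1 = √8210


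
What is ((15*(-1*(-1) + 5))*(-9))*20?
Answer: -16200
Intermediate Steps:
((15*(-1*(-1) + 5))*(-9))*20 = ((15*(1 + 5))*(-9))*20 = ((15*6)*(-9))*20 = (90*(-9))*20 = -810*20 = -16200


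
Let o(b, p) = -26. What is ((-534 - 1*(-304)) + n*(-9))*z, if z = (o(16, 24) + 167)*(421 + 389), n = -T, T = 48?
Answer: 23070420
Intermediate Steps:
n = -48 (n = -1*48 = -48)
z = 114210 (z = (-26 + 167)*(421 + 389) = 141*810 = 114210)
((-534 - 1*(-304)) + n*(-9))*z = ((-534 - 1*(-304)) - 48*(-9))*114210 = ((-534 + 304) + 432)*114210 = (-230 + 432)*114210 = 202*114210 = 23070420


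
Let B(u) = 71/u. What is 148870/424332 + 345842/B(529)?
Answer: 38815863670273/15063786 ≈ 2.5768e+6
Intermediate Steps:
148870/424332 + 345842/B(529) = 148870/424332 + 345842/((71/529)) = 148870*(1/424332) + 345842/((71*(1/529))) = 74435/212166 + 345842/(71/529) = 74435/212166 + 345842*(529/71) = 74435/212166 + 182950418/71 = 38815863670273/15063786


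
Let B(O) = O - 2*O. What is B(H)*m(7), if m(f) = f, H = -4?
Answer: 28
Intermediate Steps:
B(O) = -O
B(H)*m(7) = -1*(-4)*7 = 4*7 = 28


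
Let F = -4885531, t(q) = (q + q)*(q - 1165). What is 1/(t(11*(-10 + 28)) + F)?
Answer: -1/5268463 ≈ -1.8981e-7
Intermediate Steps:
t(q) = 2*q*(-1165 + q) (t(q) = (2*q)*(-1165 + q) = 2*q*(-1165 + q))
1/(t(11*(-10 + 28)) + F) = 1/(2*(11*(-10 + 28))*(-1165 + 11*(-10 + 28)) - 4885531) = 1/(2*(11*18)*(-1165 + 11*18) - 4885531) = 1/(2*198*(-1165 + 198) - 4885531) = 1/(2*198*(-967) - 4885531) = 1/(-382932 - 4885531) = 1/(-5268463) = -1/5268463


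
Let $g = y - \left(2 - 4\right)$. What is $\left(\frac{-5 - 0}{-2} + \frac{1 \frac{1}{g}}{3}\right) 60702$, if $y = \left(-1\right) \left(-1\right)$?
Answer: $\frac{475499}{3} \approx 1.585 \cdot 10^{5}$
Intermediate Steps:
$y = 1$
$g = 3$ ($g = 1 - \left(2 - 4\right) = 1 - -2 = 1 + 2 = 3$)
$\left(\frac{-5 - 0}{-2} + \frac{1 \frac{1}{g}}{3}\right) 60702 = \left(\frac{-5 - 0}{-2} + \frac{1 \cdot \frac{1}{3}}{3}\right) 60702 = \left(\left(-5 + 0\right) \left(- \frac{1}{2}\right) + 1 \cdot \frac{1}{3} \cdot \frac{1}{3}\right) 60702 = \left(\left(-5\right) \left(- \frac{1}{2}\right) + \frac{1}{3} \cdot \frac{1}{3}\right) 60702 = \left(\frac{5}{2} + \frac{1}{9}\right) 60702 = \frac{47}{18} \cdot 60702 = \frac{475499}{3}$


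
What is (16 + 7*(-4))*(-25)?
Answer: 300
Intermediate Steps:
(16 + 7*(-4))*(-25) = (16 - 28)*(-25) = -12*(-25) = 300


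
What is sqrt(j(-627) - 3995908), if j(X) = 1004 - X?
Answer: I*sqrt(3994277) ≈ 1998.6*I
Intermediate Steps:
sqrt(j(-627) - 3995908) = sqrt((1004 - 1*(-627)) - 3995908) = sqrt((1004 + 627) - 3995908) = sqrt(1631 - 3995908) = sqrt(-3994277) = I*sqrt(3994277)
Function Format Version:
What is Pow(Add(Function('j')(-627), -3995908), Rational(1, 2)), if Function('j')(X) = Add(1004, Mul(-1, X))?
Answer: Mul(I, Pow(3994277, Rational(1, 2))) ≈ Mul(1998.6, I)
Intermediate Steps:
Pow(Add(Function('j')(-627), -3995908), Rational(1, 2)) = Pow(Add(Add(1004, Mul(-1, -627)), -3995908), Rational(1, 2)) = Pow(Add(Add(1004, 627), -3995908), Rational(1, 2)) = Pow(Add(1631, -3995908), Rational(1, 2)) = Pow(-3994277, Rational(1, 2)) = Mul(I, Pow(3994277, Rational(1, 2)))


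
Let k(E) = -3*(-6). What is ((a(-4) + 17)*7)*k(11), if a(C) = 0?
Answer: 2142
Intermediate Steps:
k(E) = 18
((a(-4) + 17)*7)*k(11) = ((0 + 17)*7)*18 = (17*7)*18 = 119*18 = 2142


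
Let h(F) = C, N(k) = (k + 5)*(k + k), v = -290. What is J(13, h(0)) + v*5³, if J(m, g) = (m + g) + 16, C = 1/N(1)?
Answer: -434651/12 ≈ -36221.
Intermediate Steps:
N(k) = 2*k*(5 + k) (N(k) = (5 + k)*(2*k) = 2*k*(5 + k))
C = 1/12 (C = 1/(2*1*(5 + 1)) = 1/(2*1*6) = 1/12 ≈ 0.083333)
h(F) = 1/12
J(m, g) = 16 + g + m (J(m, g) = (g + m) + 16 = 16 + g + m)
J(13, h(0)) + v*5³ = (16 + 1/12 + 13) - 290*5³ = 349/12 - 290*125 = 349/12 - 36250 = -434651/12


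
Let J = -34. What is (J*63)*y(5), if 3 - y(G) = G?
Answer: 4284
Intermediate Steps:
y(G) = 3 - G
(J*63)*y(5) = (-34*63)*(3 - 1*5) = -2142*(3 - 5) = -2142*(-2) = 4284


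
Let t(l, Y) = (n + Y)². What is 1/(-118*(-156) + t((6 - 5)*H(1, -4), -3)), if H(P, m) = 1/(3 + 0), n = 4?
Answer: 1/18409 ≈ 5.4321e-5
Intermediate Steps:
H(P, m) = ⅓ (H(P, m) = 1/3 = ⅓)
t(l, Y) = (4 + Y)²
1/(-118*(-156) + t((6 - 5)*H(1, -4), -3)) = 1/(-118*(-156) + (4 - 3)²) = 1/(18408 + 1²) = 1/(18408 + 1) = 1/18409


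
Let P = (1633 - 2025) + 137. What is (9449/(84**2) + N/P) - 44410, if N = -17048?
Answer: -26594441539/599760 ≈ -44342.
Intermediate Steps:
P = -255 (P = -392 + 137 = -255)
(9449/(84**2) + N/P) - 44410 = (9449/(84**2) - 17048/(-255)) - 44410 = (9449/7056 - 17048*(-1/255)) - 44410 = (9449*(1/7056) + 17048/255) - 44410 = (9449/7056 + 17048/255) - 44410 = 40900061/599760 - 44410 = -26594441539/599760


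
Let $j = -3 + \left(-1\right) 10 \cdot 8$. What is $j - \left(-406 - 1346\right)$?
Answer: $1669$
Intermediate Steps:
$j = -83$ ($j = -3 - 80 = -83$)
$j - \left(-406 - 1346\right) = -83 - \left(-406 - 1346\right) = -83 - -1752 = -83 + 1752 = 1669$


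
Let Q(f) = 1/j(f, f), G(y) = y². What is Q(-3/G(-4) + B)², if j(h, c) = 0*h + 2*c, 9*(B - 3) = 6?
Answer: 576/27889 ≈ 0.020653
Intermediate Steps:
B = 11/3 (B = 3 + (⅑)*6 = 3 + ⅔ = 11/3 ≈ 3.6667)
j(h, c) = 2*c (j(h, c) = 0 + 2*c = 2*c)
Q(f) = 1/(2*f)
Q(-3/G(-4) + B)² = (1/(2*(-3/((-4)²) + 11/3)))² = (1/(2*(-3/16 + 11/3)))² = (1/(2*(167/48)))² = ((½)*(48/167))² = (24/167)² = 576/27889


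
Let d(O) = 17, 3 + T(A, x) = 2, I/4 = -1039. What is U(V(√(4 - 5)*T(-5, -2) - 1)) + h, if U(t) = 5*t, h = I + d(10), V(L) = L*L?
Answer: -4139 + 10*I ≈ -4139.0 + 10.0*I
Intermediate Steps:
I = -4156 (I = 4*(-1039) = -4156)
T(A, x) = -1 (T(A, x) = -3 + 2 = -1)
V(L) = L²
h = -4139 (h = -4156 + 17 = -4139)
U(V(√(4 - 5)*T(-5, -2) - 1)) + h = 5*(√(4 - 5)*(-1) - 1)² - 4139 = 5*(√(-1)*(-1) - 1)² - 4139 = 5*(I*(-1) - 1)² - 4139 = 5*(-I - 1)² - 4139 = 5*(-1 - I)² - 4139 = -4139 + 5*(-1 - I)²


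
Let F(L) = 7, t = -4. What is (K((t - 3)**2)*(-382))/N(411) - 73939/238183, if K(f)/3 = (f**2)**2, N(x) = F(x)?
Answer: -224792418028813/238183 ≈ -9.4378e+8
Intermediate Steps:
N(x) = 7
K(f) = 3*f**4 (K(f) = 3*(f**2)**2 = 3*f**4)
(K((t - 3)**2)*(-382))/N(411) - 73939/238183 = ((3*((-4 - 3)**2)**4)*(-382))/7 - 73939/238183 = ((3*((-7)**2)**4)*(-382))*(1/7) - 73939*1/238183 = ((3*49**4)*(-382))*(1/7) - 73939/238183 = ((3*5764801)*(-382))*(1/7) - 73939/238183 = (17294403*(-382))*(1/7) - 73939/238183 = -6606461946*1/7 - 73939/238183 = -943780278 - 73939/238183 = -224792418028813/238183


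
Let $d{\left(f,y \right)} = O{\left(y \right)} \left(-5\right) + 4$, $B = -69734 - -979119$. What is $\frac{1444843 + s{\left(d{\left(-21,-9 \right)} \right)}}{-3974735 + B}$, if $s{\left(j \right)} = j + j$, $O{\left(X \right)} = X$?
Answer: $- \frac{1444941}{3065350} \approx -0.47138$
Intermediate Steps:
$B = 909385$ ($B = -69734 + 979119 = 909385$)
$d{\left(f,y \right)} = 4 - 5 y$ ($d{\left(f,y \right)} = y \left(-5\right) + 4 = - 5 y + 4 = 4 - 5 y$)
$s{\left(j \right)} = 2 j$
$\frac{1444843 + s{\left(d{\left(-21,-9 \right)} \right)}}{-3974735 + B} = \frac{1444843 + 2 \left(4 - -45\right)}{-3974735 + 909385} = \frac{1444843 + 2 \left(4 + 45\right)}{-3065350} = \left(1444843 + 2 \cdot 49\right) \left(- \frac{1}{3065350}\right) = \left(1444843 + 98\right) \left(- \frac{1}{3065350}\right) = 1444941 \left(- \frac{1}{3065350}\right) = - \frac{1444941}{3065350}$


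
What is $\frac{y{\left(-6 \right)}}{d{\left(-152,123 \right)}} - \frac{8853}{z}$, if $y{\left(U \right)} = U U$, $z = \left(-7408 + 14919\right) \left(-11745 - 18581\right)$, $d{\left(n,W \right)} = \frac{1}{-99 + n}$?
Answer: $- \frac{2058207294243}{227778586} \approx -9036.0$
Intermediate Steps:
$z = -227778586$ ($z = 7511 \left(-30326\right) = -227778586$)
$y{\left(U \right)} = U^{2}$
$\frac{y{\left(-6 \right)}}{d{\left(-152,123 \right)}} - \frac{8853}{z} = \frac{\left(-6\right)^{2}}{\frac{1}{-99 - 152}} - \frac{8853}{-227778586} = \frac{36}{\frac{1}{-251}} - - \frac{8853}{227778586} = \frac{36}{- \frac{1}{251}} + \frac{8853}{227778586} = 36 \left(-251\right) + \frac{8853}{227778586} = -9036 + \frac{8853}{227778586} = - \frac{2058207294243}{227778586}$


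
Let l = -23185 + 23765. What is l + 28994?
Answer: 29574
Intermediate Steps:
l = 580
l + 28994 = 580 + 28994 = 29574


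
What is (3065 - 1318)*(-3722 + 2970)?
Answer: -1313744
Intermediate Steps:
(3065 - 1318)*(-3722 + 2970) = 1747*(-752) = -1313744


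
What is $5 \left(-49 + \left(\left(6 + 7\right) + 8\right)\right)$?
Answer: $-140$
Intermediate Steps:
$5 \left(-49 + \left(\left(6 + 7\right) + 8\right)\right) = 5 \left(-49 + \left(13 + 8\right)\right) = 5 \left(-49 + 21\right) = 5 \left(-28\right) = -140$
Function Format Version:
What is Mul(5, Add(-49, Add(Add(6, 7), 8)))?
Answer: -140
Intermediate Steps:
Mul(5, Add(-49, Add(Add(6, 7), 8))) = Mul(5, Add(-49, Add(13, 8))) = Mul(5, Add(-49, 21)) = Mul(5, -28) = -140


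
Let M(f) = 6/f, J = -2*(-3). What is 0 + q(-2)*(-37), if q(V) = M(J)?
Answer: -37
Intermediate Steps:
J = 6
q(V) = 1 (q(V) = 6/6 = 6*(⅙) = 1)
0 + q(-2)*(-37) = 0 + 1*(-37) = 0 - 37 = -37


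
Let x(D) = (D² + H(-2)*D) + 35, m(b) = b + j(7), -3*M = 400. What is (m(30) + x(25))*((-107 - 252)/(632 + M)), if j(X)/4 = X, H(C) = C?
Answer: -179859/374 ≈ -480.91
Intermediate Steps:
M = -400/3 (M = -⅓*400 = -400/3 ≈ -133.33)
j(X) = 4*X
m(b) = 28 + b (m(b) = b + 4*7 = b + 28 = 28 + b)
x(D) = 35 + D² - 2*D (x(D) = (D² - 2*D) + 35 = 35 + D² - 2*D)
(m(30) + x(25))*((-107 - 252)/(632 + M)) = ((28 + 30) + (35 + 25² - 2*25))*((-107 - 252)/(632 - 400/3)) = (58 + (35 + 625 - 50))*(-359/1496/3) = (58 + 610)*(-359*3/1496) = 668*(-1077/1496) = -179859/374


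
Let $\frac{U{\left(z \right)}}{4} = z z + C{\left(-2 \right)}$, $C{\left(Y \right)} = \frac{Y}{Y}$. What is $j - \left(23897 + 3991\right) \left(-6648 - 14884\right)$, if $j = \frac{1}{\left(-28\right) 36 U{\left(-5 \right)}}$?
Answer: $\frac{62949982298111}{104832} \approx 6.0048 \cdot 10^{8}$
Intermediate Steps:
$C{\left(Y \right)} = 1$
$U{\left(z \right)} = 4 + 4 z^{2}$ ($U{\left(z \right)} = 4 \left(z z + 1\right) = 4 \left(z^{2} + 1\right) = 4 \left(1 + z^{2}\right) = 4 + 4 z^{2}$)
$j = - \frac{1}{104832}$ ($j = \frac{1}{\left(-28\right) 36 \left(4 + 4 \left(-5\right)^{2}\right)} = \frac{1}{\left(-1008\right) \left(4 + 4 \cdot 25\right)} = \frac{1}{\left(-1008\right) \left(4 + 100\right)} = \frac{1}{\left(-1008\right) 104} = \frac{1}{-104832} = - \frac{1}{104832} \approx -9.5391 \cdot 10^{-6}$)
$j - \left(23897 + 3991\right) \left(-6648 - 14884\right) = - \frac{1}{104832} - \left(23897 + 3991\right) \left(-6648 - 14884\right) = - \frac{1}{104832} - 27888 \left(-21532\right) = - \frac{1}{104832} - -600484416 = - \frac{1}{104832} + 600484416 = \frac{62949982298111}{104832}$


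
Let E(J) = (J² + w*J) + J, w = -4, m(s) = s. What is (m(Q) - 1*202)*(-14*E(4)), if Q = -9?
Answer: 11816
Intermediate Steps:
E(J) = J² - 3*J (E(J) = (J² - 4*J) + J = J² - 3*J)
(m(Q) - 1*202)*(-14*E(4)) = (-9 - 1*202)*(-56*(-3 + 4)) = (-9 - 202)*(-56) = -(-2954)*4 = -211*(-56) = 11816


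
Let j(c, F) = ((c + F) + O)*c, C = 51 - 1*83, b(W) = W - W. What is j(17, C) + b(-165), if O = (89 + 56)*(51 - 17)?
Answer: 83555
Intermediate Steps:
b(W) = 0
O = 4930 (O = 145*34 = 4930)
C = -32 (C = 51 - 83 = -32)
j(c, F) = c*(4930 + F + c) (j(c, F) = ((c + F) + 4930)*c = ((F + c) + 4930)*c = (4930 + F + c)*c = c*(4930 + F + c))
j(17, C) + b(-165) = 17*(4930 - 32 + 17) + 0 = 17*4915 + 0 = 83555 + 0 = 83555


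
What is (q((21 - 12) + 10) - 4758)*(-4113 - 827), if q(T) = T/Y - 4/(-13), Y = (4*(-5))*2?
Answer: 47010693/2 ≈ 2.3505e+7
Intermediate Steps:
Y = -40 (Y = -20*2 = -40)
q(T) = 4/13 - T/40 (q(T) = T/(-40) - 4/(-13) = T*(-1/40) - 4*(-1/13) = -T/40 + 4/13 = 4/13 - T/40)
(q((21 - 12) + 10) - 4758)*(-4113 - 827) = ((4/13 - ((21 - 12) + 10)/40) - 4758)*(-4113 - 827) = ((4/13 - (9 + 10)/40) - 4758)*(-4940) = ((4/13 - 1/40*19) - 4758)*(-4940) = ((4/13 - 19/40) - 4758)*(-4940) = (-87/520 - 4758)*(-4940) = -2474247/520*(-4940) = 47010693/2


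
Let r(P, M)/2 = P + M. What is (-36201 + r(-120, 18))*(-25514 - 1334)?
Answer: 977401440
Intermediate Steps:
r(P, M) = 2*M + 2*P (r(P, M) = 2*(P + M) = 2*(M + P) = 2*M + 2*P)
(-36201 + r(-120, 18))*(-25514 - 1334) = (-36201 + (2*18 + 2*(-120)))*(-25514 - 1334) = (-36201 + (36 - 240))*(-26848) = (-36201 - 204)*(-26848) = -36405*(-26848) = 977401440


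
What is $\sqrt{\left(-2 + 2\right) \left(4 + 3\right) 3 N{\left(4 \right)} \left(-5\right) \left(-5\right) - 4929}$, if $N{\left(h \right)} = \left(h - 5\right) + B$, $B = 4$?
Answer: $i \sqrt{4929} \approx 70.207 i$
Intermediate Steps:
$N{\left(h \right)} = -1 + h$ ($N{\left(h \right)} = \left(h - 5\right) + 4 = \left(-5 + h\right) + 4 = -1 + h$)
$\sqrt{\left(-2 + 2\right) \left(4 + 3\right) 3 N{\left(4 \right)} \left(-5\right) \left(-5\right) - 4929} = \sqrt{\left(-2 + 2\right) \left(4 + 3\right) 3 \left(-1 + 4\right) \left(-5\right) \left(-5\right) - 4929} = \sqrt{0 \cdot 7 \cdot 3 \cdot 3 \left(-5\right) \left(-5\right) - 4929} = \sqrt{0 \cdot 3 \left(\left(-15\right) \left(-5\right)\right) - 4929} = \sqrt{0 \cdot 75 - 4929} = \sqrt{0 - 4929} = \sqrt{-4929} = i \sqrt{4929}$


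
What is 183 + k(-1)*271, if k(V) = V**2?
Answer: 454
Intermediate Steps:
183 + k(-1)*271 = 183 + (-1)**2*271 = 183 + 1*271 = 183 + 271 = 454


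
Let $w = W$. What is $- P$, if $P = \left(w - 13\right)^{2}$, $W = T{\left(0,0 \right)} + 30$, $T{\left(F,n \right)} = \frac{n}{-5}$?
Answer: $-289$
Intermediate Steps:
$T{\left(F,n \right)} = - \frac{n}{5}$ ($T{\left(F,n \right)} = n \left(- \frac{1}{5}\right) = - \frac{n}{5}$)
$W = 30$ ($W = \left(- \frac{1}{5}\right) 0 + 30 = 0 + 30 = 30$)
$w = 30$
$P = 289$ ($P = \left(30 - 13\right)^{2} = 17^{2} = 289$)
$- P = \left(-1\right) 289 = -289$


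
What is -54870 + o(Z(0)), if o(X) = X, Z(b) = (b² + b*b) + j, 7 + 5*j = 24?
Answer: -274333/5 ≈ -54867.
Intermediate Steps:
j = 17/5 (j = -7/5 + (⅕)*24 = -7/5 + 24/5 = 17/5 ≈ 3.4000)
Z(b) = 17/5 + 2*b² (Z(b) = (b² + b*b) + 17/5 = (b² + b²) + 17/5 = 2*b² + 17/5 = 17/5 + 2*b²)
-54870 + o(Z(0)) = -54870 + (17/5 + 2*0²) = -54870 + (17/5 + 2*0) = -54870 + (17/5 + 0) = -54870 + 17/5 = -274333/5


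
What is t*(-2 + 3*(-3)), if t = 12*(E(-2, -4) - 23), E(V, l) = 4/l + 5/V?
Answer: 3498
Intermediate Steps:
t = -318 (t = 12*((4/(-4) + 5/(-2)) - 23) = 12*((4*(-¼) + 5*(-½)) - 23) = 12*((-1 - 5/2) - 23) = 12*(-7/2 - 23) = 12*(-53/2) = -318)
t*(-2 + 3*(-3)) = -318*(-2 + 3*(-3)) = -318*(-2 - 9) = -318*(-11) = 3498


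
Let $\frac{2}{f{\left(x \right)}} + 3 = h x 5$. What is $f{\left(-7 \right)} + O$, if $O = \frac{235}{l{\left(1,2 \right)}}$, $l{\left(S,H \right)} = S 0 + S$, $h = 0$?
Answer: $\frac{703}{3} \approx 234.33$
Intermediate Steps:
$l{\left(S,H \right)} = S$ ($l{\left(S,H \right)} = 0 + S = S$)
$f{\left(x \right)} = - \frac{2}{3}$ ($f{\left(x \right)} = \frac{2}{-3 + 0 x 5} = \frac{2}{-3 + 0 \cdot 5} = \frac{2}{-3 + 0} = \frac{2}{-3} = 2 \left(- \frac{1}{3}\right) = - \frac{2}{3}$)
$O = 235$ ($O = \frac{235}{1} = 235 \cdot 1 = 235$)
$f{\left(-7 \right)} + O = - \frac{2}{3} + 235 = \frac{703}{3}$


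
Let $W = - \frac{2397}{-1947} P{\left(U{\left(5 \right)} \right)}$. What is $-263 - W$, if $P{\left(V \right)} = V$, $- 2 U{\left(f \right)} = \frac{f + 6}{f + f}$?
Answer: $- \frac{309541}{1180} \approx -262.32$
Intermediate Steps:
$U{\left(f \right)} = - \frac{6 + f}{4 f}$ ($U{\left(f \right)} = - \frac{\left(f + 6\right) \frac{1}{f + f}}{2} = - \frac{\left(6 + f\right) \frac{1}{2 f}}{2} = - \frac{\frac{1}{2} \frac{1}{f} \left(6 + f\right)}{2} = - \frac{6 + f}{4 f}$)
$W = - \frac{799}{1180}$ ($W = - \frac{2397}{-1947} \frac{-6 - 5}{4 \cdot 5} = \left(-2397\right) \left(- \frac{1}{1947}\right) \frac{1}{4} \cdot \frac{1}{5} \left(-6 - 5\right) = \frac{799 \cdot \frac{1}{4} \cdot \frac{1}{5} \left(-11\right)}{649} = \frac{799}{649} \left(- \frac{11}{20}\right) = - \frac{799}{1180} \approx -0.67712$)
$-263 - W = -263 - - \frac{799}{1180} = -263 + \frac{799}{1180} = - \frac{309541}{1180}$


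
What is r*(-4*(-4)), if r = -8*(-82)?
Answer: 10496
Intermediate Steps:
r = 656
r*(-4*(-4)) = 656*(-4*(-4)) = 656*16 = 10496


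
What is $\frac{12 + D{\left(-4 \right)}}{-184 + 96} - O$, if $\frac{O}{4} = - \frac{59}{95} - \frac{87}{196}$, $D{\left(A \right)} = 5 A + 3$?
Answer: $\frac{1768227}{409640} \approx 4.3165$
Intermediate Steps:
$D{\left(A \right)} = 3 + 5 A$
$O = - \frac{19829}{4655}$ ($O = 4 \left(- \frac{59}{95} - \frac{87}{196}\right) = 4 \left(- \frac{19829}{18620}\right) = - \frac{19829}{4655} \approx -4.2597$)
$\frac{12 + D{\left(-4 \right)}}{-184 + 96} - O = \frac{12 + \left(3 + 5 \left(-4\right)\right)}{-184 + 96} - - \frac{19829}{4655} = \frac{12 + \left(3 - 20\right)}{-88} + \frac{19829}{4655} = \left(12 - 17\right) \left(- \frac{1}{88}\right) + \frac{19829}{4655} = \left(-5\right) \left(- \frac{1}{88}\right) + \frac{19829}{4655} = \frac{5}{88} + \frac{19829}{4655} = \frac{1768227}{409640}$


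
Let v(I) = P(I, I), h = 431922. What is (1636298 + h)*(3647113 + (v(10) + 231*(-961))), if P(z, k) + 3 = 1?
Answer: 7083901686400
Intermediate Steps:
P(z, k) = -2 (P(z, k) = -3 + 1 = -2)
v(I) = -2
(1636298 + h)*(3647113 + (v(10) + 231*(-961))) = (1636298 + 431922)*(3647113 + (-2 + 231*(-961))) = 2068220*(3647113 + (-2 - 221991)) = 2068220*(3647113 - 221993) = 2068220*3425120 = 7083901686400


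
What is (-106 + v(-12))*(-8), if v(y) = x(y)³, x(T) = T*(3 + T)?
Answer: -10076848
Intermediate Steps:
v(y) = y³*(3 + y)³ (v(y) = (y*(3 + y))³ = y³*(3 + y)³)
(-106 + v(-12))*(-8) = (-106 + (-12)³*(3 - 12)³)*(-8) = (-106 - 1728*(-9)³)*(-8) = (-106 - 1728*(-729))*(-8) = (-106 + 1259712)*(-8) = 1259606*(-8) = -10076848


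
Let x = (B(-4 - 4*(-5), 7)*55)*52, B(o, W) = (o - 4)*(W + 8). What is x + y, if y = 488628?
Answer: 1003428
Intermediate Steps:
B(o, W) = (-4 + o)*(8 + W)
x = 514800 (x = ((-32 - 4*7 + 8*(-4 - 4*(-5)) + 7*(-4 - 4*(-5)))*55)*52 = ((-32 - 28 + 8*(-4 + 20) + 7*(-4 + 20))*55)*52 = ((-32 - 28 + 8*16 + 7*16)*55)*52 = ((-32 - 28 + 128 + 112)*55)*52 = (180*55)*52 = 9900*52 = 514800)
x + y = 514800 + 488628 = 1003428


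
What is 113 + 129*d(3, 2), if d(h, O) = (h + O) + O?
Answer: 1016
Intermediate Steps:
d(h, O) = h + 2*O (d(h, O) = (O + h) + O = h + 2*O)
113 + 129*d(3, 2) = 113 + 129*(3 + 2*2) = 113 + 129*(3 + 4) = 113 + 129*7 = 113 + 903 = 1016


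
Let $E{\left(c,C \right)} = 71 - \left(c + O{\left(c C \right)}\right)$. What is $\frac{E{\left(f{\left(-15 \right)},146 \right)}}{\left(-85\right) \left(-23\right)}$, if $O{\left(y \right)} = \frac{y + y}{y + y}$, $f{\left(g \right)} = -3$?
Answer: $\frac{73}{1955} \approx 0.03734$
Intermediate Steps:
$O{\left(y \right)} = 1$ ($O{\left(y \right)} = \frac{2 y}{2 y} = 2 y \frac{1}{2 y} = 1$)
$E{\left(c,C \right)} = 70 - c$ ($E{\left(c,C \right)} = 71 - \left(c + 1\right) = 71 - \left(1 + c\right) = 70 - c$)
$\frac{E{\left(f{\left(-15 \right)},146 \right)}}{\left(-85\right) \left(-23\right)} = \frac{70 - -3}{\left(-85\right) \left(-23\right)} = \frac{70 + 3}{1955} = 73 \cdot \frac{1}{1955} = \frac{73}{1955}$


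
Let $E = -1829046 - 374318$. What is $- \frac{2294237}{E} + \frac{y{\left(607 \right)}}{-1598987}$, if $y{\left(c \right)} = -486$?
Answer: $\frac{3669525972823}{3523150392268} \approx 1.0415$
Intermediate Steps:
$E = -2203364$
$- \frac{2294237}{E} + \frac{y{\left(607 \right)}}{-1598987} = - \frac{2294237}{-2203364} - \frac{486}{-1598987} = \left(-2294237\right) \left(- \frac{1}{2203364}\right) - - \frac{486}{1598987} = \frac{2294237}{2203364} + \frac{486}{1598987} = \frac{3669525972823}{3523150392268}$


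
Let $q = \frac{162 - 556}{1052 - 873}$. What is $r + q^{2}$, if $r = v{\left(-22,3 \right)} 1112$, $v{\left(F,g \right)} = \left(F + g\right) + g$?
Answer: $- \frac{569918236}{32041} \approx -17787.0$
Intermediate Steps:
$v{\left(F,g \right)} = F + 2 g$
$r = -17792$ ($r = \left(-22 + 2 \cdot 3\right) 1112 = \left(-22 + 6\right) 1112 = \left(-16\right) 1112 = -17792$)
$q = - \frac{394}{179} \approx -2.2011$
$r + q^{2} = -17792 + \left(- \frac{394}{179}\right)^{2} = -17792 + \frac{155236}{32041} = - \frac{569918236}{32041}$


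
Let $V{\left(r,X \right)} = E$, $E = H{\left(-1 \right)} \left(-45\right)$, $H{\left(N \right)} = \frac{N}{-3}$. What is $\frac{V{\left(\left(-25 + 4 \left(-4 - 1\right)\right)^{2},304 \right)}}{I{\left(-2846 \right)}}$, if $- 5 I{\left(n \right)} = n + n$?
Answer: $- \frac{75}{5692} \approx -0.013176$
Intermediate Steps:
$I{\left(n \right)} = - \frac{2 n}{5}$ ($I{\left(n \right)} = - \frac{n + n}{5} = - \frac{2 n}{5}$)
$H{\left(N \right)} = - \frac{N}{3}$ ($H{\left(N \right)} = N \left(- \frac{1}{3}\right) = - \frac{N}{3}$)
$E = -15$ ($E = \left(- \frac{1}{3}\right) \left(-1\right) \left(-45\right) = \frac{1}{3} \left(-45\right) = -15$)
$V{\left(r,X \right)} = -15$
$\frac{V{\left(\left(-25 + 4 \left(-4 - 1\right)\right)^{2},304 \right)}}{I{\left(-2846 \right)}} = - \frac{15}{\left(- \frac{2}{5}\right) \left(-2846\right)} = - \frac{15}{\frac{5692}{5}} = \left(-15\right) \frac{5}{5692} = - \frac{75}{5692}$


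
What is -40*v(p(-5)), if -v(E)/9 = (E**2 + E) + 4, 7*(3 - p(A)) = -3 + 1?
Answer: 318960/49 ≈ 6509.4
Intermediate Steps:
p(A) = 23/7 (p(A) = 3 - (-3 + 1)/7 = 3 - 1/7*(-2) = 3 + 2/7 = 23/7)
v(E) = -36 - 9*E - 9*E**2 (v(E) = -9*((E**2 + E) + 4) = -9*((E + E**2) + 4) = -9*(4 + E + E**2) = -36 - 9*E - 9*E**2)
-40*v(p(-5)) = -40*(-36 - 9*23/7 - 9*(23/7)**2) = -40*(-36 - 207/7 - 9*529/49) = -40*(-36 - 207/7 - 4761/49) = -40*(-7974/49) = 318960/49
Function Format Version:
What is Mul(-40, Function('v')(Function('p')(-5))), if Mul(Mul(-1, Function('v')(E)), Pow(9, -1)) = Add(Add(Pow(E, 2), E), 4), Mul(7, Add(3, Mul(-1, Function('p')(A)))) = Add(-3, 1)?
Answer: Rational(318960, 49) ≈ 6509.4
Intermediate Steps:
Function('p')(A) = Rational(23, 7) (Function('p')(A) = Add(3, Mul(Rational(-1, 7), Add(-3, 1))) = Add(3, Mul(Rational(-1, 7), -2)) = Add(3, Rational(2, 7)) = Rational(23, 7))
Function('v')(E) = Add(-36, Mul(-9, E), Mul(-9, Pow(E, 2))) (Function('v')(E) = Mul(-9, Add(Add(Pow(E, 2), E), 4)) = Mul(-9, Add(Add(E, Pow(E, 2)), 4)) = Mul(-9, Add(4, E, Pow(E, 2))) = Add(-36, Mul(-9, E), Mul(-9, Pow(E, 2))))
Mul(-40, Function('v')(Function('p')(-5))) = Mul(-40, Add(-36, Mul(-9, Rational(23, 7)), Mul(-9, Pow(Rational(23, 7), 2)))) = Mul(-40, Add(-36, Rational(-207, 7), Mul(-9, Rational(529, 49)))) = Mul(-40, Add(-36, Rational(-207, 7), Rational(-4761, 49))) = Mul(-40, Rational(-7974, 49)) = Rational(318960, 49)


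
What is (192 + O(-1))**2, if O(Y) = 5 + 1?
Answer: 39204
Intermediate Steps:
O(Y) = 6
(192 + O(-1))**2 = (192 + 6)**2 = 198**2 = 39204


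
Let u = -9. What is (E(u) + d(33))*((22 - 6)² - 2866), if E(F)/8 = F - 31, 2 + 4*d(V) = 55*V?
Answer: -695565/2 ≈ -3.4778e+5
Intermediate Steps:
d(V) = -½ + 55*V/4 (d(V) = -½ + (55*V)/4 = -½ + 55*V/4)
E(F) = -248 + 8*F (E(F) = 8*(F - 31) = 8*(-31 + F) = -248 + 8*F)
(E(u) + d(33))*((22 - 6)² - 2866) = ((-248 + 8*(-9)) + (-½ + (55/4)*33))*((22 - 6)² - 2866) = ((-248 - 72) + (-½ + 1815/4))*(16² - 2866) = (-320 + 1813/4)*(256 - 2866) = (533/4)*(-2610) = -695565/2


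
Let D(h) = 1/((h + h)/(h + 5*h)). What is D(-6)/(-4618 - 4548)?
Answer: -3/9166 ≈ -0.00032730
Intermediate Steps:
D(h) = 3 (D(h) = 1/((2*h)/((6*h))) = 1/((2*h)*(1/(6*h))) = 1/(1/3) = 3)
D(-6)/(-4618 - 4548) = 3/(-4618 - 4548) = 3/(-9166) = 3*(-1/9166) = -3/9166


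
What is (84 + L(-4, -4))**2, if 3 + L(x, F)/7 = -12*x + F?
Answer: 137641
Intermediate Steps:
L(x, F) = -21 - 84*x + 7*F (L(x, F) = -21 + 7*(-12*x + F) = -21 + 7*(F - 12*x) = -21 + (-84*x + 7*F) = -21 - 84*x + 7*F)
(84 + L(-4, -4))**2 = (84 + (-21 - 84*(-4) + 7*(-4)))**2 = (84 + (-21 + 336 - 28))**2 = (84 + 287)**2 = 371**2 = 137641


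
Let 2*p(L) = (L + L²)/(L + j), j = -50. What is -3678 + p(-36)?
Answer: -158469/43 ≈ -3685.3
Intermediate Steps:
p(L) = (L + L²)/(2*(-50 + L)) (p(L) = ((L + L²)/(L - 50))/2 = ((L + L²)/(-50 + L))/2 = (L + L²)/(2*(-50 + L)))
-3678 + p(-36) = -3678 + (½)*(-36)*(1 - 36)/(-50 - 36) = -3678 + (½)*(-36)*(-35)/(-86) = -3678 + (½)*(-36)*(-1/86)*(-35) = -3678 - 315/43 = -158469/43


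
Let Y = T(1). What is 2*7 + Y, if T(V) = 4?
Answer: 18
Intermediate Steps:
Y = 4
2*7 + Y = 2*7 + 4 = 14 + 4 = 18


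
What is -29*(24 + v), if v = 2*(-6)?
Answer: -348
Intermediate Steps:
v = -12
-29*(24 + v) = -29*(24 - 12) = -29*12 = -348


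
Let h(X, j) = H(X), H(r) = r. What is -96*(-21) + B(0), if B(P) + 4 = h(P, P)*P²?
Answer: 2012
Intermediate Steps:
h(X, j) = X
B(P) = -4 + P³ (B(P) = -4 + P*P² = -4 + P³)
-96*(-21) + B(0) = -96*(-21) + (-4 + 0³) = 2016 + (-4 + 0) = 2016 - 4 = 2012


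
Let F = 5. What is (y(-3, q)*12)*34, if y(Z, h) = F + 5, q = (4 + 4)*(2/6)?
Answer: 4080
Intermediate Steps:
q = 8/3 (q = 8*(2*(1/6)) = 8*(1/3) = 8/3 ≈ 2.6667)
y(Z, h) = 10 (y(Z, h) = 5 + 5 = 10)
(y(-3, q)*12)*34 = (10*12)*34 = 120*34 = 4080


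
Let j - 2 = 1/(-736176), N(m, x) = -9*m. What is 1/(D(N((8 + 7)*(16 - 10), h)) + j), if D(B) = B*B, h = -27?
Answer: 736176/483006545951 ≈ 1.5242e-6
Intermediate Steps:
D(B) = B²
j = 1472351/736176 (j = 2 + 1/(-736176) = 2 - 1/736176 = 1472351/736176 ≈ 2.0000)
1/(D(N((8 + 7)*(16 - 10), h)) + j) = 1/((-9*(8 + 7)*(16 - 10))² + 1472351/736176) = 1/((-135*6)² + 1472351/736176) = 1/((-9*90)² + 1472351/736176) = 1/((-810)² + 1472351/736176) = 1/(656100 + 1472351/736176) = 1/(483006545951/736176) = 736176/483006545951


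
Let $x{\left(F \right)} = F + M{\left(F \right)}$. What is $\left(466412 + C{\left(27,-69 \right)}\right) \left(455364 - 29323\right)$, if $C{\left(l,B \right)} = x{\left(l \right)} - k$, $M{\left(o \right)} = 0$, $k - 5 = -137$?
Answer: $198778375411$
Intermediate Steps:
$k = -132$ ($k = 5 - 137 = -132$)
$x{\left(F \right)} = F$ ($x{\left(F \right)} = F + 0 = F$)
$C{\left(l,B \right)} = 132 + l$ ($C{\left(l,B \right)} = l - -132 = l + 132 = 132 + l$)
$\left(466412 + C{\left(27,-69 \right)}\right) \left(455364 - 29323\right) = \left(466412 + \left(132 + 27\right)\right) \left(455364 - 29323\right) = \left(466412 + 159\right) 426041 = 466571 \cdot 426041 = 198778375411$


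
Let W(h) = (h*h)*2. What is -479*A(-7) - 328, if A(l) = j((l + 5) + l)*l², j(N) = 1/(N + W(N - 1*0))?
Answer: -73655/153 ≈ -481.41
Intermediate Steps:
W(h) = 2*h² (W(h) = h²*2 = 2*h²)
j(N) = 1/(N + 2*N²) (j(N) = 1/(N + 2*(N - 1*0)²) = 1/(N + 2*(N + 0)²) = 1/(N + 2*N²))
A(l) = l²/((5 + 2*l)*(11 + 4*l)) (A(l) = (1/(((l + 5) + l)*(1 + 2*((l + 5) + l))))*l² = (1/(((5 + l) + l)*(1 + 2*((5 + l) + l))))*l² = (1/((5 + 2*l)*(1 + 2*(5 + 2*l))))*l² = (1/((5 + 2*l)*(1 + (10 + 4*l))))*l² = (1/((5 + 2*l)*(11 + 4*l)))*l² = l²/((5 + 2*l)*(11 + 4*l)))
-479*A(-7) - 328 = -479*(-7)²/(55 + 8*(-7)² + 42*(-7)) - 328 = -23471/(55 + 8*49 - 294) - 328 = -23471/(55 + 392 - 294) - 328 = -23471/153 - 328 = -73655/153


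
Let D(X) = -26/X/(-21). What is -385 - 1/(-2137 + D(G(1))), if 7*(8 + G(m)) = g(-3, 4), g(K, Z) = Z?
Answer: -4936849/12823 ≈ -385.00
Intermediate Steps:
G(m) = -52/7 (G(m) = -8 + (⅐)*4 = -8 + 4/7 = -52/7)
D(X) = 26/(21*X) (D(X) = -26/X*(-1/21) = 26/(21*X))
-385 - 1/(-2137 + D(G(1))) = -385 - 1/(-2137 + 26/(21*(-52/7))) = -385 - 1/(-2137 + (26/21)*(-7/52)) = -385 - 1/(-2137 - ⅙) = -385 - 1/(-12823/6) = -385 - 1*(-6/12823) = -385 + 6/12823 = -4936849/12823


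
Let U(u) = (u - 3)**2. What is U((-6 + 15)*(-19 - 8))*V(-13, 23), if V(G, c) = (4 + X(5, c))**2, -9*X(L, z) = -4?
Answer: 10758400/9 ≈ 1.1954e+6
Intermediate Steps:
X(L, z) = 4/9 (X(L, z) = -1/9*(-4) = 4/9)
V(G, c) = 1600/81 (V(G, c) = (4 + 4/9)**2 = (40/9)**2 = 1600/81)
U(u) = (-3 + u)**2
U((-6 + 15)*(-19 - 8))*V(-13, 23) = (-3 + (-6 + 15)*(-19 - 8))**2*(1600/81) = (-3 + 9*(-27))**2*(1600/81) = (-3 - 243)**2*(1600/81) = (-246)**2*(1600/81) = 60516*(1600/81) = 10758400/9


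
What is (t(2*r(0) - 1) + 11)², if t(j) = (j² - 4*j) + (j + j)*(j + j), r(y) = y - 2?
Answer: 24336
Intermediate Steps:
r(y) = -2 + y
t(j) = -4*j + 5*j² (t(j) = (j² - 4*j) + (2*j)*(2*j) = (j² - 4*j) + 4*j² = -4*j + 5*j²)
(t(2*r(0) - 1) + 11)² = ((2*(-2 + 0) - 1)*(-4 + 5*(2*(-2 + 0) - 1)) + 11)² = ((2*(-2) - 1)*(-4 + 5*(2*(-2) - 1)) + 11)² = ((-4 - 1)*(-4 + 5*(-4 - 1)) + 11)² = (-5*(-4 + 5*(-5)) + 11)² = (-5*(-4 - 25) + 11)² = (-5*(-29) + 11)² = (145 + 11)² = 156² = 24336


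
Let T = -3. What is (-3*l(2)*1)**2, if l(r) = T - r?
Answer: 225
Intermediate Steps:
l(r) = -3 - r
(-3*l(2)*1)**2 = (-3*(-3 - 1*2)*1)**2 = (-3*(-3 - 2)*1)**2 = (-3*(-5)*1)**2 = (15*1)**2 = 15**2 = 225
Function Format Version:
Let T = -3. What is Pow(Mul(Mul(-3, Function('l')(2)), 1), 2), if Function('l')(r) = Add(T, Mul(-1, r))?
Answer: 225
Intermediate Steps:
Function('l')(r) = Add(-3, Mul(-1, r))
Pow(Mul(Mul(-3, Function('l')(2)), 1), 2) = Pow(Mul(Mul(-3, Add(-3, Mul(-1, 2))), 1), 2) = Pow(Mul(Mul(-3, Add(-3, -2)), 1), 2) = Pow(Mul(Mul(-3, -5), 1), 2) = Pow(Mul(15, 1), 2) = Pow(15, 2) = 225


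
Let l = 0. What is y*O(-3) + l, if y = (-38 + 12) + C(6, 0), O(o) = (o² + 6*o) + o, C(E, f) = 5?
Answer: 252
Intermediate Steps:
O(o) = o² + 7*o
y = -21 (y = (-38 + 12) + 5 = -26 + 5 = -21)
y*O(-3) + l = -(-63)*(7 - 3) + 0 = -(-63)*4 + 0 = -21*(-12) + 0 = 252 + 0 = 252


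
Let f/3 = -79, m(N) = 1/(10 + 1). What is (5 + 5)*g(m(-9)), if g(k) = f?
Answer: -2370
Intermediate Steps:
m(N) = 1/11
f = -237 (f = 3*(-79) = -237)
g(k) = -237
(5 + 5)*g(m(-9)) = (5 + 5)*(-237) = 10*(-237) = -2370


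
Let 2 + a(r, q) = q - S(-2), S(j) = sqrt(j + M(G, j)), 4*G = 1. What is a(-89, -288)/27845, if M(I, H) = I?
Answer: -58/5569 - I*sqrt(7)/55690 ≈ -0.010415 - 4.7509e-5*I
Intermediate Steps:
G = 1/4 (G = (1/4)*1 = 1/4 ≈ 0.25000)
S(j) = sqrt(1/4 + j) (S(j) = sqrt(j + 1/4) = sqrt(1/4 + j))
a(r, q) = -2 + q - I*sqrt(7)/2 (a(r, q) = -2 + (q - sqrt(1 + 4*(-2))/2) = -2 + (q - sqrt(1 - 8)/2) = -2 + (q - sqrt(-7)/2) = -2 + (q - I*sqrt(7)/2) = -2 + q - I*sqrt(7)/2)
a(-89, -288)/27845 = (-2 - 288 - I*sqrt(7)/2)/27845 = (-290 - I*sqrt(7)/2)*(1/27845) = -58/5569 - I*sqrt(7)/55690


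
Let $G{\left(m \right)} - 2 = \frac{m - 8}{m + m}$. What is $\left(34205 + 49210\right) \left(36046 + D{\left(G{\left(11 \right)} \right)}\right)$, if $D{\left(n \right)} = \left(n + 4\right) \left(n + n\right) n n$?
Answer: $\frac{353346940396095}{117128} \approx 3.0168 \cdot 10^{9}$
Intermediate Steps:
$G{\left(m \right)} = 2 + \frac{-8 + m}{2 m}$ ($G{\left(m \right)} = 2 + \frac{m - 8}{m + m} = 2 + \frac{-8 + m}{2 m}$)
$D{\left(n \right)} = 2 n^{3} \left(4 + n\right)$ ($D{\left(n \right)} = \left(4 + n\right) 2 n n n = 2 n \left(4 + n\right) n n = 2 n^{2} \left(4 + n\right) n = 2 n^{3} \left(4 + n\right)$)
$\left(34205 + 49210\right) \left(36046 + D{\left(G{\left(11 \right)} \right)}\right) = \left(34205 + 49210\right) \left(36046 + 2 \left(\frac{5}{2} - \frac{4}{11}\right)^{3} \left(4 + \left(\frac{5}{2} - \frac{4}{11}\right)\right)\right) = 83415 \left(36046 + 2 \left(\frac{5}{2} - \frac{4}{11}\right)^{3} \left(4 + \left(\frac{5}{2} - \frac{4}{11}\right)\right)\right) = 83415 \left(36046 + 2 \left(\frac{47}{22}\right)^{3} \left(4 + \frac{47}{22}\right)\right) = 83415 \left(36046 + 2 \cdot \frac{103823}{10648} \cdot \frac{135}{22}\right) = 83415 \left(36046 + \frac{14016105}{117128}\right) = 83415 \cdot \frac{4236011993}{117128} = \frac{353346940396095}{117128}$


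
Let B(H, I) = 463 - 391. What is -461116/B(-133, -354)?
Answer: -115279/18 ≈ -6404.4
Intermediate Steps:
B(H, I) = 72
-461116/B(-133, -354) = -461116/72 = -461116*1/72 = -115279/18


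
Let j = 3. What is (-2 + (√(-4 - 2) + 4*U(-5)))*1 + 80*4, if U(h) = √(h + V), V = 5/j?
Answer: 318 + I*√6 + 4*I*√30/3 ≈ 318.0 + 9.7525*I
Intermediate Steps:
V = 5/3 ≈ 1.6667
U(h) = √(5/3 + h) (U(h) = √(h + 5/3) = √(5/3 + h))
(-2 + (√(-4 - 2) + 4*U(-5)))*1 + 80*4 = (-2 + (√(-4 - 2) + 4*(√(15 + 9*(-5))/3)))*1 + 80*4 = (-2 + (√(-6) + 4*(√(15 - 45)/3)))*1 + 320 = (-2 + (I*√6 + 4*(√(-30)/3)))*1 + 320 = (-2 + (I*√6 + 4*((I*√30)/3)))*1 + 320 = (-2 + (I*√6 + 4*(I*√30/3)))*1 + 320 = (-2 + (I*√6 + 4*I*√30/3))*1 + 320 = (-2 + I*√6 + 4*I*√30/3)*1 + 320 = (-2 + I*√6 + 4*I*√30/3) + 320 = 318 + I*√6 + 4*I*√30/3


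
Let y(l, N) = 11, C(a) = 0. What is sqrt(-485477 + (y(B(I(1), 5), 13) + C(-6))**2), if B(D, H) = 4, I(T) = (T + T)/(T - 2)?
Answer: 2*I*sqrt(121339) ≈ 696.67*I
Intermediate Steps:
I(T) = 2*T/(-2 + T) (I(T) = (2*T)/(-2 + T) = 2*T/(-2 + T))
sqrt(-485477 + (y(B(I(1), 5), 13) + C(-6))**2) = sqrt(-485477 + (11 + 0)**2) = sqrt(-485477 + 11**2) = sqrt(-485477 + 121) = sqrt(-485356) = 2*I*sqrt(121339)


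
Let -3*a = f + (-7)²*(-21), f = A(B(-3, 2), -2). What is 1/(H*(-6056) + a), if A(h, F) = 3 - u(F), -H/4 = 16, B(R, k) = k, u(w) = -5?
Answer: 3/1163773 ≈ 2.5778e-6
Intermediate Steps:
H = -64 (H = -4*16 = -64)
A(h, F) = 8 (A(h, F) = 3 - 1*(-5) = 3 + 5 = 8)
f = 8
a = 1021/3 (a = -(8 + (-7)²*(-21))/3 = -(8 + 49*(-21))/3 = -(8 - 1029)/3 = -⅓*(-1021) = 1021/3 ≈ 340.33)
1/(H*(-6056) + a) = 1/(-64*(-6056) + 1021/3) = 1/(387584 + 1021/3) = 1/(1163773/3) = 3/1163773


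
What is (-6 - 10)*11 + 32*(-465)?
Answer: -15056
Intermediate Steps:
(-6 - 10)*11 + 32*(-465) = -16*11 - 14880 = -176 - 14880 = -15056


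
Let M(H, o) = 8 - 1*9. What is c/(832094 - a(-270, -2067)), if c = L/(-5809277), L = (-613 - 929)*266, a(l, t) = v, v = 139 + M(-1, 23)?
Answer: 102543/1208265713953 ≈ 8.4868e-8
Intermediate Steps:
M(H, o) = -1 (M(H, o) = 8 - 9 = -1)
v = 138 (v = 139 - 1 = 138)
a(l, t) = 138
L = -410172 (L = -1542*266 = -410172)
c = 410172/5809277 (c = -410172/(-5809277) = -410172*(-1/5809277) = 410172/5809277 ≈ 0.070606)
c/(832094 - a(-270, -2067)) = 410172/(5809277*(832094 - 1*138)) = 410172/(5809277*(832094 - 138)) = (410172/5809277)/831956 = (410172/5809277)*(1/831956) = 102543/1208265713953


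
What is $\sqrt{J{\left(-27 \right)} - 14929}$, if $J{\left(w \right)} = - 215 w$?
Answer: $2 i \sqrt{2281} \approx 95.52 i$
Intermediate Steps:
$\sqrt{J{\left(-27 \right)} - 14929} = \sqrt{\left(-215\right) \left(-27\right) - 14929} = \sqrt{5805 - 14929} = \sqrt{-9124} = 2 i \sqrt{2281}$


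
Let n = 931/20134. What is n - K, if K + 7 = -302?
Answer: 6222337/20134 ≈ 309.05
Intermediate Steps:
K = -309 (K = -7 - 302 = -309)
n = 931/20134 (n = 931*(1/20134) = 931/20134 ≈ 0.046240)
n - K = 931/20134 - 1*(-309) = 931/20134 + 309 = 6222337/20134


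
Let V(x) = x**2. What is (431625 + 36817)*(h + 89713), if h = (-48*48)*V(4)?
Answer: 24756691258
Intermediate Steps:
h = -36864 (h = -48*48*4**2 = -2304*16 = -36864)
(431625 + 36817)*(h + 89713) = (431625 + 36817)*(-36864 + 89713) = 468442*52849 = 24756691258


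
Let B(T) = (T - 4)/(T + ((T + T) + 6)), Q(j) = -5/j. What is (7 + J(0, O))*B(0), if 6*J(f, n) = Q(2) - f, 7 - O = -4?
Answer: -79/18 ≈ -4.3889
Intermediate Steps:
O = 11 (O = 7 - 1*(-4) = 7 + 4 = 11)
J(f, n) = -5/12 - f/6 (J(f, n) = (-5/2 - f)/6 = -5/12 - f/6)
B(T) = (-4 + T)/(6 + 3*T) (B(T) = (-4 + T)/(T + (2*T + 6)) = (-4 + T)/(T + (6 + 2*T)) = (-4 + T)/(6 + 3*T))
(7 + J(0, O))*B(0) = (7 + (-5/12 - ⅙*0))*((-4 + 0)/(3*(2 + 0))) = (7 + (-5/12 + 0))*((⅓)*(-4)/2) = (7 - 5/12)*((⅓)*(½)*(-4)) = (79/12)*(-⅔) = -79/18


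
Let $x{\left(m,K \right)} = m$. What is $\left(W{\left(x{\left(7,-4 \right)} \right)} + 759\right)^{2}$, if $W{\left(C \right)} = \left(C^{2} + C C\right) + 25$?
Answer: $777924$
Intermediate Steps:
$W{\left(C \right)} = 25 + 2 C^{2}$ ($W{\left(C \right)} = \left(C^{2} + C^{2}\right) + 25 = 2 C^{2} + 25 = 25 + 2 C^{2}$)
$\left(W{\left(x{\left(7,-4 \right)} \right)} + 759\right)^{2} = \left(\left(25 + 2 \cdot 7^{2}\right) + 759\right)^{2} = \left(\left(25 + 2 \cdot 49\right) + 759\right)^{2} = \left(\left(25 + 98\right) + 759\right)^{2} = \left(123 + 759\right)^{2} = 882^{2} = 777924$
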